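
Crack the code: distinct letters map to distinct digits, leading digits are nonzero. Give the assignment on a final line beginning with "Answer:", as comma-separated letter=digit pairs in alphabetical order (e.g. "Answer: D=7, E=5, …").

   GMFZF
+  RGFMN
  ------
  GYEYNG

Step 1. [col 1: F + N ≡ G (mod 10)] column 1 (F + N ≡ G (mod 10), carry-in 0) doesn't pin F yet; pick F=5 and continue ⇒ F=5.
Step 2. [col 1: F + N ≡ G (mod 10)] no forcing yet in column 1 (carry-in 0); N=6 is free and consistent — try it, so N=6.
Step 3. [col 1: F + N ≡ G (mod 10)] from column 1 (F=5, N=6, carry-in 0, digits 5,6 already taken and all letters distinct): G must equal 1. So G=1.
Step 4. [col 2: Z + M ≡ N (mod 10)] no forcing yet in column 2 (carry-in 1); M=2 is free and consistent — try it ⇒ M=2.
Step 5. [col 2: Z + M ≡ N (mod 10)] from column 2 (M=2, N=6, carry-in 1, digits 1,2,5,6 already taken and all letters distinct): Z must equal 3 ⇒ Z=3.
Step 6. [col 3: F + F ≡ Y (mod 10)] column 3 reads F+F+carry(0)=Y with F=5; with digits 1,2,3,5,6 already taken and all letters distinct, the only value for Y is 0, so Y=0.
Step 7. [col 4: M + G ≡ E (mod 10)] column 4: given M=2, G=1, carry-in 1, and digits 0,1,2,3,5,6 already taken and all letters distinct, M+G≡E (mod 10) forces E=4. So E=4.
Step 8. [col 5: G + R ≡ Y (mod 10)] from column 5 (G=1, Y=0, carry-in 0, digits 0,1,2,3,4,5,6 already taken and all letters distinct): R must equal 9 ⇒ R=9.

Answer: E=4, F=5, G=1, M=2, N=6, R=9, Y=0, Z=3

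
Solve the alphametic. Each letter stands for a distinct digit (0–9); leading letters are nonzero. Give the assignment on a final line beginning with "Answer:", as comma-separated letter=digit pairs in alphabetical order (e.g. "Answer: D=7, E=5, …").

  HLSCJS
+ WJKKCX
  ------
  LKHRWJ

Step 1. [col 1: S + X ≡ J (mod 10)] J=8 is one option consistent with column 1 (S + X ≡ J (mod 10), carry-in 0) — take it ⇒ J=8.
Step 2. [col 1: S + X ≡ J (mod 10)] S=7 is one option consistent with column 1 (S + X ≡ J (mod 10), carry-in 0) — take it, so S=7.
Step 3. [col 1: S + X ≡ J (mod 10)] from column 1 (S=7, J=8, carry-in 0, digits 7,8 already taken and all letters distinct): X must equal 1 ⇒ X=1.
Step 4. [col 2: J + C ≡ W (mod 10)] several values work for W in column 2 (J + C ≡ W (mod 10), carry-in 0); try W=2. So W=2.
Step 5. [col 2: J + C ≡ W (mod 10)] column 2 reads J+C+carry(0)=W with J=8, W=2; with digits 1,2,7,8 already taken and all letters distinct, the only value for C is 4. So C=4.
Step 6. [col 3: C + K ≡ R (mod 10)] no forcing yet in column 3 (carry-in 1); R=0 is free and consistent — try it. So R=0.
Step 7. [col 3: C + K ≡ R (mod 10)] in column 3 we have C+K≡R with carry-in 1; given C=4, R=0 and digits 0,1,2,4,7,8 already taken and all letters distinct, that pins K to 5. So K=5.
Step 8. [col 4: S + K ≡ H (mod 10)] in column 4 we have S+K≡H with carry-in 1; given S=7, K=5 and digits 0,1,2,4,5,7,8 already taken and all letters distinct, that pins H to 3, so H=3.
Step 9. [col 5: L + J ≡ K (mod 10)] column 5: given J=8, K=5, carry-in 1, and digits 0,1,2,3,4,5,7,8 already taken and all letters distinct, L+J≡K (mod 10) forces L=6, so L=6.

Answer: C=4, H=3, J=8, K=5, L=6, R=0, S=7, W=2, X=1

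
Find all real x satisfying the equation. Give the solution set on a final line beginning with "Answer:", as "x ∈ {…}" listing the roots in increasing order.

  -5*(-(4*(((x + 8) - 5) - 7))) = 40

Step 1. [-5*(-(4*(((x + 8) - 5) - 7))) = 40] -5·(inner) — divide through by -5. So div: -(4*(((x + 8) - 5) - 7)) = -8.
Step 2. [-(4*(((x + 8) - 5) - 7)) = -8] flip signs both sides, so neg: 4*(((x + 8) - 5) - 7) = 8.
Step 3. [4*(((x + 8) - 5) - 7) = 8] 4 out front; divide by 4 ⇒ div: ((x + 8) - 5) - 7 = 2.
Step 4. [((x + 8) - 5) - 7 = 2] add 7: x sits inside (… - 7). So sub: (x + 8) - 5 = 9.
Step 5. [(x + 8) - 5 = 9] 5 comes off first (add 5). So sub: x + 8 = 14.
Step 6. [x + 8 = 14] subtract 8: x sits inside (… + 8), so sub: x = 6.

Answer: x ∈ {6}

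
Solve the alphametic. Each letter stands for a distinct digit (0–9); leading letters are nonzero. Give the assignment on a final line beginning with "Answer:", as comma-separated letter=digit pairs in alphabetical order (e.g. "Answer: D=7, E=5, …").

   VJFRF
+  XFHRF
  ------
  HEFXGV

Step 1. [H] H is the leading digit of a 6-digit sum of two 5-digit numbers; the final carry is exactly 1, so H=1.
Step 2. [col 1: F + F ≡ V (mod 10)] no forcing yet in column 1 (carry-in 0); F=8 is free and consistent — try it, so F=8.
Step 3. [col 1: F + F ≡ V (mod 10)] from column 1 (F=8, carry-in 0, digits 1,8 already taken and all letters distinct): V must equal 6, so V=6.
Step 4. [col 2: R + R ≡ G (mod 10)] no forcing yet in column 2 (carry-in 1); R=3 is free and consistent — try it. So R=3.
Step 5. [col 2: R + R ≡ G (mod 10)] column 2 reads R+R+carry(1)=G with R=3; with digits 1,3,6,8 already taken and all letters distinct, the only value for G is 7. So G=7.
Step 6. [col 3: F + H ≡ X (mod 10)] in column 3 we have F+H≡X with carry-in 0; given F=8, H=1 and digits 1,3,6,7,8 already taken and all letters distinct, that pins X to 9. So X=9.
Step 7. [col 4: J + F ≡ F (mod 10)] column 4 reads J+F+carry(0)=F with F=8; with digits 1,3,6,7,8,9 already taken and all letters distinct, the only value for J is 0 ⇒ J=0.
Step 8. [col 5: V + X ≡ E (mod 10)] column 5 reads V+X+carry(0)=E with V=6, X=9; with digits 0,1,3,6,7,8,9 already taken and all letters distinct, the only value for E is 5. So E=5.

Answer: E=5, F=8, G=7, H=1, J=0, R=3, V=6, X=9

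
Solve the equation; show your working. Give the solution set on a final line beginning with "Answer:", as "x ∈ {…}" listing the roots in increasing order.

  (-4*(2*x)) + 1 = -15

Step 1. [(-4*(2*x)) + 1 = -15] peel the +1: subtract 1 from each side, so sub: -4*(2*x) = -16.
Step 2. [-4*(2*x) = -16] -4·(inner) — divide through by -4. So div: 2*x = 4.
Step 3. [2*x = 4] 2·(inner) — divide through by 2. So div: x = 2.

Answer: x ∈ {2}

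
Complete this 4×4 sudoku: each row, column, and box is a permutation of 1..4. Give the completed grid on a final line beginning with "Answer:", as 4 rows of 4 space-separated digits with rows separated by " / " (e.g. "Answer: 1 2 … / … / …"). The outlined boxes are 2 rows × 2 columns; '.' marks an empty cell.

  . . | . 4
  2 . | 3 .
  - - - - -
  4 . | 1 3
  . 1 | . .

Step 1. [r1c3∈{2}] only 2 remains possible at r1c3, so r1c3=2.
Step 2. [r1c1∈{1,3}] row 1 places 1 nowhere but r1c1. So r1c1=1.
Step 3. [r4c4∈{2}] r4c4 is down to just 2 ⇒ r4c4=2.
Step 4. [r3c2∈{2}] r3c2's peers cover all but 2 ⇒ r3c2=2.
Step 5. [r4c1∈{3}] r4c1 has the single candidate 3 ⇒ r4c1=3.
Step 6. [r2c2∈{4}] nothing but 4 survives at r2c2. So r2c2=4.
Step 7. [r1c2∈{3}] nothing but 3 survives at r1c2. So r1c2=3.
Step 8. [r2c4∈{1}] nothing but 1 survives at r2c4, so r2c4=1.
Step 9. [r4c3∈{4}] r4c3 has the single candidate 4, so r4c3=4.

Answer: 1 3 2 4 / 2 4 3 1 / 4 2 1 3 / 3 1 4 2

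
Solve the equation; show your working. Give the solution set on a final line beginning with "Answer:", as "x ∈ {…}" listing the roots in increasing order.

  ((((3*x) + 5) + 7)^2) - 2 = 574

Step 1. [((((3*x) + 5) + 7)^2) - 2 = 574] peel the -2: add 2 from each side. So sub: (((3*x) + 5) + 7)^2 = 576.
Step 2. [(((3*x) + 5) + 7)^2 = 576] 576 ≥ 0, LHS is (·)² — take ±√, so sqrt: ((3*x) + 5) + 7 = 24 or -24.
Step 3. [((3*x) + 5) + 7 = 24 or -24] peel the +7: subtract 7 from each side, so sub: (3*x) + 5 = 17 or -31.
Step 4. [(3*x) + 5 = 17 or -31] peel the +5: subtract 5 from each side, so sub: 3*x = 12 or -36.
Step 5. [3*x = 12 or -36] LHS = 3·(…); ÷3 both sides ⇒ div: x = 4 or -12.

Answer: x ∈ {-12, 4}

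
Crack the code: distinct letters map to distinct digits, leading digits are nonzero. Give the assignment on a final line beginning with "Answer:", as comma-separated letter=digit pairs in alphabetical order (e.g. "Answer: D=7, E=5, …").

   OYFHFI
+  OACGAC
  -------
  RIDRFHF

Step 1. [col 1: I + C ≡ F (mod 10)] several values work for I in column 1 (I + C ≡ F (mod 10), carry-in 0); try I=4 ⇒ I=4.
Step 2. [R] the sum has 7 digits but both addends have 6; that extra leading digit R is the final carry, namely 1, so R=1.
Step 3. [col 1: I + C ≡ F (mod 10)] several values work for F in column 1 (I + C ≡ F (mod 10), carry-in 0); try F=2. So F=2.
Step 4. [col 1: I + C ≡ F (mod 10)] column 1: given I=4, F=2, carry-in 0, and digits 1,2,4 already taken and all letters distinct, I+C≡F (mod 10) forces C=8, so C=8.
Step 5. [col 2: F + A ≡ H (mod 10)] H=3 is one option consistent with column 2 (F + A ≡ H (mod 10), carry-in 1) — take it ⇒ H=3.
Step 6. [col 2: F + A ≡ H (mod 10)] in column 2 we have F+A≡H with carry-in 1; given F=2, H=3 and digits 1,2,3,4,8 already taken and all letters distinct, that pins A to 0 ⇒ A=0.
Step 7. [col 3: H + G ≡ F (mod 10)] in column 3 we have H+G≡F with carry-in 0; given H=3, F=2 and digits 0,1,2,3,4,8 already taken and all letters distinct, that pins G to 9 ⇒ G=9.
Step 8. [col 5: Y + A ≡ D (mod 10)] several values work for D in column 5 (Y + A ≡ D (mod 10), carry-in 1); try D=6. So D=6.
Step 9. [col 5: Y + A ≡ D (mod 10)] in column 5 we have Y+A≡D with carry-in 1; given A=0, D=6 and digits 0,1,2,3,4,6,8,9 already taken and all letters distinct, that pins Y to 5 ⇒ Y=5.
Step 10. [col 6: O + O ≡ I (mod 10)] in column 6 we have O+O≡I with carry-in 0; given I=4 and digits 0,1,2,3,4,5,6,8,9 already taken and all letters distinct, that pins O to 7. So O=7.

Answer: A=0, C=8, D=6, F=2, G=9, H=3, I=4, O=7, R=1, Y=5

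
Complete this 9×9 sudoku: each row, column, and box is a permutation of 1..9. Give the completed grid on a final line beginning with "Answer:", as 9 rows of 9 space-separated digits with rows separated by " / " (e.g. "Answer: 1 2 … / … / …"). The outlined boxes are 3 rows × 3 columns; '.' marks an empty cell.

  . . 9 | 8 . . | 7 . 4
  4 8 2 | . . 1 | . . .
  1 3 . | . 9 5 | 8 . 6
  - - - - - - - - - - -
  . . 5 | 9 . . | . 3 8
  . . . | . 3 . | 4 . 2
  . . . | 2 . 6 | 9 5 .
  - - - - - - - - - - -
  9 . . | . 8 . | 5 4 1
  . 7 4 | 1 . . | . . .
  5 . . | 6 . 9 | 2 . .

Step 1. [r6c9∈{7}] only 7 remains possible at r6c9. So r6c9=7.
Step 2. [r1c1∈{6}] only 6 remains possible at r1c1. So r1c1=6.
Step 3. [r4c7∈{1,6}] across col 7, 1 lands solely at r4c7. So r4c7=1.
Step 4. [r4c2∈{2,4,6}] r4c2 is the only open cell in row 4 admitting 6 ⇒ r4c2=6.
Step 5. [r9c9∈{3}] only 3 remains possible at r9c9, so r9c9=3.
Step 6. [r1c6∈{2,3}] 3 has one home in row 1: r1c6 ⇒ r1c6=3.
Step 7. [r2c4∈{7}] only 7 remains possible at r2c4, so r2c4=7.
Step 8. [r7c6∈{2,7}] row 7 places 7 nowhere but r7c6, so r7c6=7.
Step 9. [r8c1∈{2,3,8}] in row 8, 3 fits only at r8c1, so r8c1=3.
Step 10. [r9c3∈{1,8}] across box 7, 8 lands solely at r9c3, so r9c3=8.
Step 11. [r6c5∈{1,4}] in col 5, 1 fits only at r6c5. So r6c5=1.
Step 12. [r2c8∈{9}] r2c8 is down to just 9, so r2c8=9.
Step 13. [r1c5∈{2}] r1c5 is down to just 2 ⇒ r1c5=2.
Step 14. [r5c3∈{1,7}] r5c3 is the only open cell in col 3 admitting 1, so r5c3=1.
Step 15. [r5c1∈{7,8}] 7 has one home in row 5: r5c1 ⇒ r5c1=7.
Step 16. [r8c8∈{6,8}] across row 8, 8 lands solely at r8c8. So r8c8=8.
Step 17. [r4c6∈{4}] r4c6 is down to just 4. So r4c6=4.
Step 18. [r3c8∈{2}] r3c8 has the single candidate 2, so r3c8=2.
Step 19. [r7c4∈{3}] nothing but 3 survives at r7c4, so r7c4=3.
Step 20. [r9c8∈{7}] r9c8's peers cover all but 7 ⇒ r9c8=7.
Step 21. [r1c8∈{1}] r1c8's peers cover all but 1. So r1c8=1.
Step 22. [r4c5∈{7}] r4c5 has the single candidate 7 ⇒ r4c5=7.
Step 23. [r5c8∈{6}] r5c8 has the single candidate 6, so r5c8=6.
Step 24. [r5c4∈{5}] nothing but 5 survives at r5c4. So r5c4=5.
Step 25. [r6c2∈{4}] r6c2 is down to just 4 ⇒ r6c2=4.
Step 26. [r3c4∈{4}] r3c4 has the single candidate 4 ⇒ r3c4=4.
Step 27. [r7c2∈{2}] r7c2 has the single candidate 2. So r7c2=2.
Step 28. [r8c9∈{9}] nothing but 9 survives at r8c9, so r8c9=9.
Step 29. [r5c6∈{8}] only 8 remains possible at r5c6. So r5c6=8.
Step 30. [r6c1∈{8}] r6c1 is down to just 8 ⇒ r6c1=8.
Step 31. [r2c5∈{6}] r2c5's peers cover all but 6, so r2c5=6.
Step 32. [r2c9∈{5}] only 5 remains possible at r2c9. So r2c9=5.
Step 33. [r5c2∈{9}] r5c2's peers cover all but 9, so r5c2=9.
Step 34. [r8c5∈{5}] only 5 remains possible at r8c5, so r8c5=5.
Step 35. [r8c6∈{2}] r8c6 is down to just 2. So r8c6=2.
Step 36. [r3c3∈{7}] r3c3's peers cover all but 7 ⇒ r3c3=7.
Step 37. [r1c2∈{5}] only 5 remains possible at r1c2. So r1c2=5.
Step 38. [r7c3∈{6}] r7c3 is down to just 6, so r7c3=6.
Step 39. [r8c7∈{6}] r8c7 has the single candidate 6, so r8c7=6.
Step 40. [r2c7∈{3}] r2c7 is down to just 3. So r2c7=3.
Step 41. [r6c3∈{3}] r6c3 has the single candidate 3. So r6c3=3.
Step 42. [r9c5∈{4}] only 4 remains possible at r9c5. So r9c5=4.
Step 43. [r9c2∈{1}] r9c2 is down to just 1. So r9c2=1.
Step 44. [r4c1∈{2}] r4c1's peers cover all but 2, so r4c1=2.

Answer: 6 5 9 8 2 3 7 1 4 / 4 8 2 7 6 1 3 9 5 / 1 3 7 4 9 5 8 2 6 / 2 6 5 9 7 4 1 3 8 / 7 9 1 5 3 8 4 6 2 / 8 4 3 2 1 6 9 5 7 / 9 2 6 3 8 7 5 4 1 / 3 7 4 1 5 2 6 8 9 / 5 1 8 6 4 9 2 7 3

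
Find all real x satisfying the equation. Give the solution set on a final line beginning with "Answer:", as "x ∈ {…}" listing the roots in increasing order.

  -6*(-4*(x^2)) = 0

Step 1. [-6*(-4*(x^2)) = 0] -6 out front; divide by -6. So div: -4*(x^2) = 0.
Step 2. [-4*(x^2) = 0] divide by the outer -4, so div: x^2 = 0.
Step 3. [x^2 = 0] LHS squared, RHS 0 ≥ 0: apply √ (±). So sqrt: x = 0.

Answer: x ∈ {0}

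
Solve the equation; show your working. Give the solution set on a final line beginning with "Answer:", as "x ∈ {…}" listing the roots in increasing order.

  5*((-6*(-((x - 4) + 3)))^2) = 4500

Step 1. [5*((-6*(-((x - 4) + 3)))^2) = 4500] LHS = 5·(…); ÷5 both sides. So div: (-6*(-((x - 4) + 3)))^2 = 900.
Step 2. [(-6*(-((x - 4) + 3)))^2 = 900] 900 ≥ 0, LHS is (·)² — take ±√, so sqrt: -6*(-((x - 4) + 3)) = 30 or -30.
Step 3. [-6*(-((x - 4) + 3)) = 30 or -30] divide by the outer -6. So div: -((x - 4) + 3) = -5 or 5.
Step 4. [-((x - 4) + 3) = -5 or 5] LHS negated; negate both sides, so neg: (x - 4) + 3 = 5 or -5.
Step 5. [(x - 4) + 3 = 5 or -5] the outer +3 inverts by subtracting 3. So sub: x - 4 = 2 or -8.
Step 6. [x - 4 = 2 or -8] the outer -4 inverts by adding 4, so sub: x = 6 or -4.

Answer: x ∈ {-4, 6}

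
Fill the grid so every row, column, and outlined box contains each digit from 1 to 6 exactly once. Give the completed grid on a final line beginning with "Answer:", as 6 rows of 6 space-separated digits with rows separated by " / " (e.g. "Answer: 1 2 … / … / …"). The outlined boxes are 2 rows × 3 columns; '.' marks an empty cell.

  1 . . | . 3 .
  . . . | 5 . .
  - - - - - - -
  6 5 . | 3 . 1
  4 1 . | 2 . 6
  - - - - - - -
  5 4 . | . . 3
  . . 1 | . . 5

Step 1. [r2c5∈{1,2,4,6}] in row 2, 1 fits only at r2c5, so r2c5=1.
Step 2. [r1c4∈{4,6}] box 2 places 6 nowhere but r1c4 ⇒ r1c4=6.
Step 3. [r1c2∈{2}] r1c2's peers cover all but 2 ⇒ r1c2=2.
Step 4. [r2c1∈{3}] r2c1's peers cover all but 3, so r2c1=3.
Step 5. [r2c2∈{6}] r2c2 has the single candidate 6 ⇒ r2c2=6.
Step 6. [r6c5∈{2,4,6}] across row 6, 6 lands solely at r6c5. So r6c5=6.
Step 7. [r1c6∈{4}] only 4 remains possible at r1c6 ⇒ r1c6=4.
Step 8. [r5c3∈{2,6}] 6 has one home in row 5: r5c3, so r5c3=6.
Step 9. [r3c5∈{4}] nothing but 4 survives at r3c5, so r3c5=4.
Step 10. [r3c3∈{2}] r3c3 has the single candidate 2, so r3c3=2.
Step 11. [r5c4∈{1}] r5c4 is down to just 1 ⇒ r5c4=1.
Step 12. [r2c6∈{2}] r2c6 has the single candidate 2, so r2c6=2.
Step 13. [r6c4∈{4}] r6c4's peers cover all but 4. So r6c4=4.
Step 14. [r2c3∈{4}] nothing but 4 survives at r2c3 ⇒ r2c3=4.
Step 15. [r4c3∈{3}] r4c3 has the single candidate 3, so r4c3=3.
Step 16. [r5c5∈{2}] r5c5 is down to just 2, so r5c5=2.
Step 17. [r6c2∈{3}] r6c2 is down to just 3, so r6c2=3.
Step 18. [r6c1∈{2}] only 2 remains possible at r6c1. So r6c1=2.
Step 19. [r1c3∈{5}] r1c3's peers cover all but 5 ⇒ r1c3=5.
Step 20. [r4c5∈{5}] only 5 remains possible at r4c5 ⇒ r4c5=5.

Answer: 1 2 5 6 3 4 / 3 6 4 5 1 2 / 6 5 2 3 4 1 / 4 1 3 2 5 6 / 5 4 6 1 2 3 / 2 3 1 4 6 5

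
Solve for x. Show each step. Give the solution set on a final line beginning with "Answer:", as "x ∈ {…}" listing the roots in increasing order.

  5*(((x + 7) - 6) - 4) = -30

Step 1. [5*(((x + 7) - 6) - 4) = -30] 5 out front; divide by 5, so div: ((x + 7) - 6) - 4 = -6.
Step 2. [((x + 7) - 6) - 4 = -6] add 4: x sits inside (… - 4), so sub: (x + 7) - 6 = -2.
Step 3. [(x + 7) - 6 = -2] 6 comes off first (add 6). So sub: x + 7 = 4.
Step 4. [x + 7 = 4] peel the +7: subtract 7 from each side, so sub: x = -3.

Answer: x ∈ {-3}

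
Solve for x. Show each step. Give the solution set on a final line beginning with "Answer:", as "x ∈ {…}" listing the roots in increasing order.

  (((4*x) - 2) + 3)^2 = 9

Step 1. [(((4*x) - 2) + 3)^2 = 9] 9 ≥ 0, LHS is (·)² — take ±√, so sqrt: ((4*x) - 2) + 3 = 3 or -3.
Step 2. [((4*x) - 2) + 3 = 3 or -3] peel the +3: subtract 3 from each side, so sub: (4*x) - 2 = 0 or -6.
Step 3. [(4*x) - 2 = 0 or -6] peel the -2: add 2 from each side ⇒ sub: 4*x = 2 or -4.
Step 4. [4*x = 2 or -4] 4 out front; divide by 4, so div: x = 1/2 or -1.

Answer: x ∈ {-1, 1/2}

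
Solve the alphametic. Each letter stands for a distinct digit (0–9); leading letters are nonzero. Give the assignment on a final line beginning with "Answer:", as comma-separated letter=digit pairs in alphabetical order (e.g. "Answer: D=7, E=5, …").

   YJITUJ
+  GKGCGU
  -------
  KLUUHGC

Step 1. [col 1: J + U ≡ C (mod 10)] J=8 is one option consistent with column 1 (J + U ≡ C (mod 10), carry-in 0) — take it, so J=8.
Step 2. [col 1: J + U ≡ C (mod 10)] U=9 is one option consistent with column 1 (J + U ≡ C (mod 10), carry-in 0) — take it. So U=9.
Step 3. [K] adding two 6-digit numbers gives at most 6+1 digits, and here it does — K is that final carry and must be 1, so K=1.
Step 4. [col 1: J + U ≡ C (mod 10)] from column 1 (J=8, U=9, carry-in 0, digits 1,8,9 already taken and all letters distinct): C must equal 7, so C=7.
Step 5. [col 2: U + G ≡ G (mod 10)] several values work for G in column 2 (U + G ≡ G (mod 10), carry-in 1); try G=6. So G=6.
Step 6. [col 3: T + C ≡ H (mod 10)] no forcing yet in column 3 (carry-in 1); T=5 is free and consistent — try it ⇒ T=5.
Step 7. [col 3: T + C ≡ H (mod 10)] in column 3 we have T+C≡H with carry-in 1; given T=5, C=7 and digits 1,5,6,7,8,9 already taken and all letters distinct, that pins H to 3. So H=3.
Step 8. [col 4: I + G ≡ U (mod 10)] column 4 reads I+G+carry(1)=U with G=6, U=9; with digits 1,3,5,6,7,8,9 already taken and all letters distinct, the only value for I is 2, so I=2.
Step 9. [col 6: Y + G ≡ L (mod 10)] in column 6 we have Y+G≡L with carry-in 0; given G=6 and digits 1,2,3,5,6,7,8,9 already taken and all letters distinct, that pins Y to 4. So Y=4.
Step 10. [col 6: Y + G ≡ L (mod 10)] from column 6 (Y=4, G=6, carry-in 0, digits 1,2,3,4,5,6,7,8,9 already taken and all letters distinct): L must equal 0 ⇒ L=0.

Answer: C=7, G=6, H=3, I=2, J=8, K=1, L=0, T=5, U=9, Y=4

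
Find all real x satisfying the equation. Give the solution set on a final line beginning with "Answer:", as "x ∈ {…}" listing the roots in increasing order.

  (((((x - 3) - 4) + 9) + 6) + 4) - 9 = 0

Step 1. [(((((x - 3) - 4) + 9) + 6) + 4) - 9 = 0] add 9: x sits inside (… - 9) ⇒ sub: ((((x - 3) - 4) + 9) + 6) + 4 = 9.
Step 2. [((((x - 3) - 4) + 9) + 6) + 4 = 9] subtract 4: x sits inside (… + 4), so sub: (((x - 3) - 4) + 9) + 6 = 5.
Step 3. [(((x - 3) - 4) + 9) + 6 = 5] +6 is outermost — subtract 6 both sides. So sub: ((x - 3) - 4) + 9 = -1.
Step 4. [((x - 3) - 4) + 9 = -1] +9 is outermost — subtract 9 both sides, so sub: (x - 3) - 4 = -10.
Step 5. [(x - 3) - 4 = -10] 4 comes off first (add 4). So sub: x - 3 = -6.
Step 6. [x - 3 = -6] peel the -3: add 3 from each side. So sub: x = -3.

Answer: x ∈ {-3}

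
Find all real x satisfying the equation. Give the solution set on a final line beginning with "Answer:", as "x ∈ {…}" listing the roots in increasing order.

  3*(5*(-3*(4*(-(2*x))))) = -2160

Step 1. [3*(5*(-3*(4*(-(2*x))))) = -2160] 3 out front; divide by 3, so div: 5*(-3*(4*(-(2*x)))) = -720.
Step 2. [5*(-3*(4*(-(2*x)))) = -720] leading coefficient 5: divide by 5. So div: -3*(4*(-(2*x))) = -144.
Step 3. [-3*(4*(-(2*x))) = -144] divide by the outer -3, so div: 4*(-(2*x)) = 48.
Step 4. [4*(-(2*x)) = 48] leading coefficient 4: divide by 4 ⇒ div: -(2*x) = 12.
Step 5. [-(2*x) = 12] leading − — multiply by −1 ⇒ neg: 2*x = -12.
Step 6. [2*x = -12] leading coefficient 2: divide by 2. So div: x = -6.

Answer: x ∈ {-6}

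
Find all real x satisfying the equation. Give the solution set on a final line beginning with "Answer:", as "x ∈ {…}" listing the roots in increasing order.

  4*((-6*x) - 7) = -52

Step 1. [4*((-6*x) - 7) = -52] 4 out front; divide by 4 ⇒ div: (-6*x) - 7 = -13.
Step 2. [(-6*x) - 7 = -13] add 7: x sits inside (… - 7), so sub: -6*x = -6.
Step 3. [-6*x = -6] leading coefficient -6: divide by -6. So div: x = 1.

Answer: x ∈ {1}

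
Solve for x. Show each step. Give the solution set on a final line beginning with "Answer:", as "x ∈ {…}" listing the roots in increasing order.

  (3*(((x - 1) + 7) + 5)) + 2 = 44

Step 1. [(3*(((x - 1) + 7) + 5)) + 2 = 44] 2 comes off first (subtract 2) ⇒ sub: 3*(((x - 1) + 7) + 5) = 42.
Step 2. [3*(((x - 1) + 7) + 5) = 42] leading coefficient 3: divide by 3. So div: ((x - 1) + 7) + 5 = 14.
Step 3. [((x - 1) + 7) + 5 = 14] subtract 5: x sits inside (… + 5) ⇒ sub: (x - 1) + 7 = 9.
Step 4. [(x - 1) + 7 = 9] peel the +7: subtract 7 from each side. So sub: x - 1 = 2.
Step 5. [x - 1 = 2] peel the -1: add 1 from each side. So sub: x = 3.

Answer: x ∈ {3}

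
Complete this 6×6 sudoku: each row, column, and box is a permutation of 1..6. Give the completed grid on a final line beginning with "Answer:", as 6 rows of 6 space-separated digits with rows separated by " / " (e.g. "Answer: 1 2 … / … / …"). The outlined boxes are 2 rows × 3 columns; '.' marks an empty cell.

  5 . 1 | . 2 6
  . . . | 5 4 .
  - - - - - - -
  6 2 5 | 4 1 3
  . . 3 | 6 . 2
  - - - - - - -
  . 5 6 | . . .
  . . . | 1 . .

Step 1. [r6c3∈{2,4}] across col 3, 4 lands solely at r6c3. So r6c3=4.
Step 2. [r6c2∈{3}] r6c2 is down to just 3 ⇒ r6c2=3.
Step 3. [r5c1∈{1,2}] row 5 places 1 nowhere but r5c1 ⇒ r5c1=1.
Step 4. [r6c1∈{2}] r6c1 has the single candidate 2. So r6c1=2.
Step 5. [r5c5∈{3}] only 3 remains possible at r5c5 ⇒ r5c5=3.
Step 6. [r4c1∈{4}] only 4 remains possible at r4c1, so r4c1=4.
Step 7. [r4c5∈{5}] nothing but 5 survives at r4c5, so r4c5=5.
Step 8. [r6c5∈{6}] r6c5 is down to just 6. So r6c5=6.
Step 9. [r2c1∈{3}] r2c1 has the single candidate 3 ⇒ r2c1=3.
Step 10. [r1c4∈{3}] r1c4's peers cover all but 3, so r1c4=3.
Step 11. [r6c6∈{5}] r6c6 has the single candidate 5, so r6c6=5.
Step 12. [r2c6∈{1}] only 1 remains possible at r2c6, so r2c6=1.
Step 13. [r5c4∈{2}] only 2 remains possible at r5c4, so r5c4=2.
Step 14. [r5c6∈{4}] nothing but 4 survives at r5c6 ⇒ r5c6=4.
Step 15. [r1c2∈{4}] r1c2 is down to just 4 ⇒ r1c2=4.
Step 16. [r2c2∈{6}] r2c2 is down to just 6. So r2c2=6.
Step 17. [r2c3∈{2}] nothing but 2 survives at r2c3, so r2c3=2.
Step 18. [r4c2∈{1}] r4c2's peers cover all but 1, so r4c2=1.

Answer: 5 4 1 3 2 6 / 3 6 2 5 4 1 / 6 2 5 4 1 3 / 4 1 3 6 5 2 / 1 5 6 2 3 4 / 2 3 4 1 6 5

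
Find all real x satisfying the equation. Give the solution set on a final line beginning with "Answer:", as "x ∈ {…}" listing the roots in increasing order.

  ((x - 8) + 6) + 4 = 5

Step 1. [((x - 8) + 6) + 4 = 5] +4 is outermost — subtract 4 both sides. So sub: (x - 8) + 6 = 1.
Step 2. [(x - 8) + 6 = 1] +6 is outermost — subtract 6 both sides ⇒ sub: x - 8 = -5.
Step 3. [x - 8 = -5] 8 comes off first (add 8) ⇒ sub: x = 3.

Answer: x ∈ {3}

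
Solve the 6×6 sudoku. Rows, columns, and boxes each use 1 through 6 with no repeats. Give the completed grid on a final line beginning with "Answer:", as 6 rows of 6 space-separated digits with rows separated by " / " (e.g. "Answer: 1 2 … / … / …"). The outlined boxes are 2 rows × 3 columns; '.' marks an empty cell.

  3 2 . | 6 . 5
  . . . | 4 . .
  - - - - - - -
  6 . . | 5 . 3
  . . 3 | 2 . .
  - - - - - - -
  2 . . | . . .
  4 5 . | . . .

Step 1. [r1c5∈{1}] only 1 remains possible at r1c5, so r1c5=1.
Step 2. [r4c6∈{1,4,6}] r4c6 is the only open cell in box 4 admitting 1 ⇒ r4c6=1.
Step 3. [r3c5∈{4}] only 4 remains possible at r3c5, so r3c5=4.
Step 4. [r5c2∈{1,3,6}] r5c2 is the only open cell in col 2 admitting 3. So r5c2=3.
Step 5. [r2c3∈{1,5,6}] r2c3 is the only open cell in col 3 admitting 5 ⇒ r2c3=5.
Step 6. [r4c5∈{6}] r4c5 has the single candidate 6, so r4c5=6.
Step 7. [r2c6∈{2}] nothing but 2 survives at r2c6, so r2c6=2.
Step 8. [r6c6∈{6}] only 6 remains possible at r6c6. So r6c6=6.
Step 9. [r6c3∈{1}] nothing but 1 survives at r6c3 ⇒ r6c3=1.
Step 10. [r6c4∈{3}] r6c4 has the single candidate 3 ⇒ r6c4=3.
Step 11. [r2c2∈{1,6}] row 2 places 6 nowhere but r2c2. So r2c2=6.
Step 12. [r3c3∈{2}] only 2 remains possible at r3c3 ⇒ r3c3=2.
Step 13. [r5c5∈{5}] nothing but 5 survives at r5c5. So r5c5=5.
Step 14. [r2c5∈{3}] r2c5 is down to just 3. So r2c5=3.
Step 15. [r6c5∈{2}] only 2 remains possible at r6c5 ⇒ r6c5=2.
Step 16. [r2c1∈{1}] only 1 remains possible at r2c1 ⇒ r2c1=1.
Step 17. [r4c1∈{5}] r4c1's peers cover all but 5. So r4c1=5.
Step 18. [r4c2∈{4}] r4c2 has the single candidate 4 ⇒ r4c2=4.
Step 19. [r3c2∈{1}] only 1 remains possible at r3c2, so r3c2=1.
Step 20. [r5c6∈{4}] only 4 remains possible at r5c6, so r5c6=4.
Step 21. [r5c4∈{1}] r5c4's peers cover all but 1 ⇒ r5c4=1.
Step 22. [r1c3∈{4}] only 4 remains possible at r1c3 ⇒ r1c3=4.
Step 23. [r5c3∈{6}] nothing but 6 survives at r5c3, so r5c3=6.

Answer: 3 2 4 6 1 5 / 1 6 5 4 3 2 / 6 1 2 5 4 3 / 5 4 3 2 6 1 / 2 3 6 1 5 4 / 4 5 1 3 2 6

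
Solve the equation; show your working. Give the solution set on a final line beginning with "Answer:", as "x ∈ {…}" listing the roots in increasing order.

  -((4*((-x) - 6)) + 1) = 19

Step 1. [-((4*((-x) - 6)) + 1) = 19] leading − — multiply by −1, so neg: (4*((-x) - 6)) + 1 = -19.
Step 2. [(4*((-x) - 6)) + 1 = -19] peel the +1: subtract 1 from each side. So sub: 4*((-x) - 6) = -20.
Step 3. [4*((-x) - 6) = -20] divide by the outer 4 ⇒ div: (-x) - 6 = -5.
Step 4. [(-x) - 6 = -5] -6 is outermost — add 6 both sides. So sub: -x = 1.
Step 5. [-x = 1] flip signs both sides. So neg: x = -1.

Answer: x ∈ {-1}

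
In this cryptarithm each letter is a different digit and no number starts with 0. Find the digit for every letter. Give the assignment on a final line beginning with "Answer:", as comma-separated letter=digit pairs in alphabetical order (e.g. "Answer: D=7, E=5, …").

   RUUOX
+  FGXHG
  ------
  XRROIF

Step 1. [col 1: X + G ≡ F (mod 10)] column 1 (X + G ≡ F (mod 10), carry-in 0) doesn't pin F yet; pick F=9 and continue ⇒ F=9.
Step 2. [col 1: X + G ≡ F (mod 10)] column 1 (X + G ≡ F (mod 10), carry-in 0) doesn't pin G yet; pick G=8 and continue, so G=8.
Step 3. [col 1: X + G ≡ F (mod 10)] column 1 reads X+G+carry(0)=F with G=8, F=9; with digits 8,9 already taken and all letters distinct, the only value for X is 1 ⇒ X=1.
Step 4. [col 2: O + H ≡ I (mod 10)] column 2 (O + H ≡ I (mod 10), carry-in 0) doesn't pin I yet; pick I=3 and continue ⇒ I=3.
Step 5. [col 2: O + H ≡ I (mod 10)] O=6 is one option consistent with column 2 (O + H ≡ I (mod 10), carry-in 0) — take it ⇒ O=6.
Step 6. [col 2: O + H ≡ I (mod 10)] column 2: given O=6, I=3, carry-in 0, and digits 1,3,6,8,9 already taken and all letters distinct, O+H≡I (mod 10) forces H=7 ⇒ H=7.
Step 7. [col 3: U + X ≡ O (mod 10)] from column 3 (X=1, O=6, carry-in 1, digits 1,3,6,7,8,9 already taken and all letters distinct): U must equal 4, so U=4.
Step 8. [col 4: U + G ≡ R (mod 10)] in column 4 we have U+G≡R with carry-in 0; given U=4, G=8 and digits 1,3,4,6,7,8,9 already taken and all letters distinct, that pins R to 2. So R=2.

Answer: F=9, G=8, H=7, I=3, O=6, R=2, U=4, X=1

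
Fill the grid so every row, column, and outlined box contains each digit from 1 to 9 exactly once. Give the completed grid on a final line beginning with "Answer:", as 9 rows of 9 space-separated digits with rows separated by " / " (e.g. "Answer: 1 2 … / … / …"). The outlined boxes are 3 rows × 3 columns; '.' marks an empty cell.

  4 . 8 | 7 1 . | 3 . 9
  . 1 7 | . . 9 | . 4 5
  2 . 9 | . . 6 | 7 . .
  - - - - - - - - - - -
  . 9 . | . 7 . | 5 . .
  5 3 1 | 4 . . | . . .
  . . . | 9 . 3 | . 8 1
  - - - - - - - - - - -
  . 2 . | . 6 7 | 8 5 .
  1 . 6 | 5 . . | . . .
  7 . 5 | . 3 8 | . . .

Step 1. [r5c6∈{2}] r5c6 has the single candidate 2 ⇒ r5c6=2.
Step 2. [r9c7∈{1,2,4,6,9}] col 7 places 1 nowhere but r9c7, so r9c7=1.
Step 3. [r4c4∈{1,6,8}] 6 has one home in col 4: r4c4 ⇒ r4c4=6.
Step 4. [r9c8∈{2,6,9}] r9c8 is the only open cell in row 9 admitting 9. So r9c8=9.
Step 5. [r8c6∈{4}] nothing but 4 survives at r8c6. So r8c6=4.
Step 6. [r8c7∈{2}] r8c7 has the single candidate 2. So r8c7=2.
Step 7. [r2c7∈{6}] r2c7 is down to just 6, so r2c7=6.
Step 8. [r4c9∈{2,3,4}] 2 has one home in col 9: r4c9. So r4c9=2.
Step 9. [r7c3∈{3,4}] col 3 places 3 nowhere but r7c3, so r7c3=3.
Step 10. [r1c2∈{5,6}] r1c2 is the only open cell in row 1 admitting 6. So r1c2=6.
Step 11. [r3c4∈{3,8}] r3c4 is the only open cell in row 3 admitting 3. So r3c4=3.
Step 12. [r2c4∈{2,8}] col 4 places 8 nowhere but r2c4 ⇒ r2c4=8.
Step 13. [r9c9∈{4,6}] in row 9, 6 fits only at r9c9, so r9c9=6.
Step 14. [r8c9∈{3,7}] col 9 places 3 nowhere but r8c9 ⇒ r8c9=3.
Step 15. [r4c3∈{4}] r4c3 is down to just 4. So r4c3=4.
Step 16. [r8c8∈{7}] only 7 remains possible at r8c8. So r8c8=7.
Step 17. [r3c5∈{4,5}] row 3 places 4 nowhere but r3c5 ⇒ r3c5=4.
Step 18. [r6c1∈{6}] r6c1 has the single candidate 6, so r6c1=6.
Step 19. [r7c1∈{9}] r7c1's peers cover all but 9 ⇒ r7c1=9.
Step 20. [r4c6∈{1}] r4c6 has the single candidate 1. So r4c6=1.
Step 21. [r6c2∈{7}] r6c2 is down to just 7, so r6c2=7.
Step 22. [r5c9∈{7}] only 7 remains possible at r5c9 ⇒ r5c9=7.
Step 23. [r2c1∈{3}] r2c1 is down to just 3, so r2c1=3.
Step 24. [r5c8∈{6}] r5c8 is down to just 6 ⇒ r5c8=6.
Step 25. [r9c4∈{2}] only 2 remains possible at r9c4, so r9c4=2.
Step 26. [r6c5∈{5}] only 5 remains possible at r6c5, so r6c5=5.
Step 27. [r7c4∈{1}] nothing but 1 survives at r7c4 ⇒ r7c4=1.
Step 28. [r5c5∈{8}] r5c5 is down to just 8, so r5c5=8.
Step 29. [r2c5∈{2}] r2c5 has the single candidate 2, so r2c5=2.
Step 30. [r7c9∈{4}] nothing but 4 survives at r7c9. So r7c9=4.
Step 31. [r8c2∈{8}] r8c2's peers cover all but 8 ⇒ r8c2=8.
Step 32. [r3c2∈{5}] nothing but 5 survives at r3c2. So r3c2=5.
Step 33. [r5c7∈{9}] r5c7's peers cover all but 9, so r5c7=9.
Step 34. [r6c3∈{2}] r6c3's peers cover all but 2 ⇒ r6c3=2.
Step 35. [r1c6∈{5}] nothing but 5 survives at r1c6. So r1c6=5.
Step 36. [r1c8∈{2}] nothing but 2 survives at r1c8, so r1c8=2.
Step 37. [r4c8∈{3}] r4c8's peers cover all but 3, so r4c8=3.
Step 38. [r3c9∈{8}] only 8 remains possible at r3c9. So r3c9=8.
Step 39. [r9c2∈{4}] r9c2 is down to just 4, so r9c2=4.
Step 40. [r8c5∈{9}] only 9 remains possible at r8c5. So r8c5=9.
Step 41. [r4c1∈{8}] r4c1 is down to just 8, so r4c1=8.
Step 42. [r3c8∈{1}] r3c8 has the single candidate 1. So r3c8=1.
Step 43. [r6c7∈{4}] nothing but 4 survives at r6c7. So r6c7=4.

Answer: 4 6 8 7 1 5 3 2 9 / 3 1 7 8 2 9 6 4 5 / 2 5 9 3 4 6 7 1 8 / 8 9 4 6 7 1 5 3 2 / 5 3 1 4 8 2 9 6 7 / 6 7 2 9 5 3 4 8 1 / 9 2 3 1 6 7 8 5 4 / 1 8 6 5 9 4 2 7 3 / 7 4 5 2 3 8 1 9 6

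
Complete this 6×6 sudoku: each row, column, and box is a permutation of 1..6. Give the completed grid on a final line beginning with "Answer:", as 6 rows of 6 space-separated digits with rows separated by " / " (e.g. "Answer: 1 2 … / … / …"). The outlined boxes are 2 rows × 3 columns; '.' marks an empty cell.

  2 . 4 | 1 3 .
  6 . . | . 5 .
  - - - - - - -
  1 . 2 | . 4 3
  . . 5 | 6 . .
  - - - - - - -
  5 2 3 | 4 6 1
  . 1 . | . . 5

Step 1. [r4c1∈{3,4}] 3 has one home in col 1: r4c1 ⇒ r4c1=3.
Step 2. [r2c4∈{2}] only 2 remains possible at r2c4 ⇒ r2c4=2.
Step 3. [r4c5∈{1,2}] 1 has one home in row 4: r4c5. So r4c5=1.
Step 4. [r6c5∈{2}] nothing but 2 survives at r6c5. So r6c5=2.
Step 5. [r6c3∈{6}] r6c3 has the single candidate 6. So r6c3=6.
Step 6. [r1c2∈{5}] nothing but 5 survives at r1c2, so r1c2=5.
Step 7. [r3c2∈{6}] r3c2 has the single candidate 6. So r3c2=6.
Step 8. [r3c4∈{5}] only 5 remains possible at r3c4, so r3c4=5.
Step 9. [r2c6∈{4}] r2c6 has the single candidate 4 ⇒ r2c6=4.
Step 10. [r6c1∈{4}] only 4 remains possible at r6c1 ⇒ r6c1=4.
Step 11. [r4c2∈{4}] r4c2's peers cover all but 4, so r4c2=4.
Step 12. [r6c4∈{3}] r6c4 has the single candidate 3, so r6c4=3.
Step 13. [r2c2∈{3}] only 3 remains possible at r2c2, so r2c2=3.
Step 14. [r2c3∈{1}] r2c3 is down to just 1 ⇒ r2c3=1.
Step 15. [r4c6∈{2}] only 2 remains possible at r4c6, so r4c6=2.
Step 16. [r1c6∈{6}] r1c6's peers cover all but 6 ⇒ r1c6=6.

Answer: 2 5 4 1 3 6 / 6 3 1 2 5 4 / 1 6 2 5 4 3 / 3 4 5 6 1 2 / 5 2 3 4 6 1 / 4 1 6 3 2 5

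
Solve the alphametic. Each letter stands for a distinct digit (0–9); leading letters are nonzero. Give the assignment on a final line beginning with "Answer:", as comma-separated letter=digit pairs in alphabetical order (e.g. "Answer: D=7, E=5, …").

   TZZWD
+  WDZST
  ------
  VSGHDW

Step 1. [col 1: D + T ≡ W (mod 10)] several values work for T in column 1 (D + T ≡ W (mod 10), carry-in 0); try T=6 ⇒ T=6.
Step 2. [col 1: D + T ≡ W (mod 10)] column 1 (D + T ≡ W (mod 10), carry-in 0) doesn't pin W yet; pick W=8 and continue ⇒ W=8.
Step 3. [V] the sum has 6 digits but both addends have 5; that extra leading digit V is the final carry, namely 1, so V=1.
Step 4. [col 1: D + T ≡ W (mod 10)] column 1: given T=6, W=8, carry-in 0, and digits 1,6,8 already taken and all letters distinct, D+T≡W (mod 10) forces D=2, so D=2.
Step 5. [col 2: W + S ≡ D (mod 10)] in column 2 we have W+S≡D with carry-in 0; given W=8, D=2 and digits 1,2,6,8 already taken and all letters distinct, that pins S to 4 ⇒ S=4.
Step 6. [col 3: Z + Z ≡ H (mod 10)] no forcing yet in column 3 (carry-in 1); H=7 is free and consistent — try it ⇒ H=7.
Step 7. [col 3: Z + Z ≡ H (mod 10)] in column 3 we have Z+Z≡H with carry-in 1; given H=7 and digits 1,2,4,6,7,8 already taken and all letters distinct, that pins Z to 3. So Z=3.
Step 8. [col 4: Z + D ≡ G (mod 10)] in column 4 we have Z+D≡G with carry-in 0; given Z=3, D=2 and digits 1,2,3,4,6,7,8 already taken and all letters distinct, that pins G to 5. So G=5.

Answer: D=2, G=5, H=7, S=4, T=6, V=1, W=8, Z=3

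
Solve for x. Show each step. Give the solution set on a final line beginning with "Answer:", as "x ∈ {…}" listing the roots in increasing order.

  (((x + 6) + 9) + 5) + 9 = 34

Step 1. [(((x + 6) + 9) + 5) + 9 = 34] +9 is outermost — subtract 9 both sides ⇒ sub: ((x + 6) + 9) + 5 = 25.
Step 2. [((x + 6) + 9) + 5 = 25] +5 is outermost — subtract 5 both sides ⇒ sub: (x + 6) + 9 = 20.
Step 3. [(x + 6) + 9 = 20] +9 is outermost — subtract 9 both sides, so sub: x + 6 = 11.
Step 4. [x + 6 = 11] subtract 6: x sits inside (… + 6), so sub: x = 5.

Answer: x ∈ {5}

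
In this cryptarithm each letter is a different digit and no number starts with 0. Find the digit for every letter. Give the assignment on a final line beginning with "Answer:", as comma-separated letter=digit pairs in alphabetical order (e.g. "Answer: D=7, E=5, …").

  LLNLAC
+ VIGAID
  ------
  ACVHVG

Step 1. [col 1: C + D ≡ G (mod 10)] no forcing yet in column 1 (carry-in 0); D=1 is free and consistent — try it, so D=1.
Step 2. [col 1: C + D ≡ G (mod 10)] several values work for C in column 1 (C + D ≡ G (mod 10), carry-in 0); try C=9. So C=9.
Step 3. [col 1: C + D ≡ G (mod 10)] from column 1 (C=9, D=1, carry-in 0, digits 1,9 already taken and all letters distinct): G must equal 0. So G=0.
Step 4. [col 2: A + I ≡ V (mod 10)] column 2 (A + I ≡ V (mod 10), carry-in 1) doesn't pin V yet; pick V=5 and continue, so V=5.
Step 5. [col 2: A + I ≡ V (mod 10)] no forcing yet in column 2 (carry-in 1); I=6 is free and consistent — try it. So I=6.
Step 6. [col 2: A + I ≡ V (mod 10)] from column 2 (I=6, V=5, carry-in 1, digits 0,1,5,6,9 already taken and all letters distinct): A must equal 8, so A=8.
Step 7. [col 3: L + A ≡ H (mod 10)] H=2 is one option consistent with column 3 (L + A ≡ H (mod 10), carry-in 1) — take it. So H=2.
Step 8. [col 3: L + A ≡ H (mod 10)] column 3: given A=8, H=2, carry-in 1, and digits 0,1,2,5,6,8,9 already taken and all letters distinct, L+A≡H (mod 10) forces L=3 ⇒ L=3.
Step 9. [col 4: N + G ≡ V (mod 10)] in column 4 we have N+G≡V with carry-in 1; given G=0, V=5 and digits 0,1,2,3,5,6,8,9 already taken and all letters distinct, that pins N to 4 ⇒ N=4.

Answer: A=8, C=9, D=1, G=0, H=2, I=6, L=3, N=4, V=5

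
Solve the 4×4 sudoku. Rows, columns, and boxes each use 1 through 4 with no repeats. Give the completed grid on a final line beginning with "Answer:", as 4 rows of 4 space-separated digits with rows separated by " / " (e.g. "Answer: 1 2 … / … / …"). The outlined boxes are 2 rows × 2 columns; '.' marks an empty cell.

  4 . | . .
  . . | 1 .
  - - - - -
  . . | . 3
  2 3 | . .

Step 1. [r1c4∈{2}] r1c4 is down to just 2, so r1c4=2.
Step 2. [r3c2∈{1,4}] 4 has one home in col 2: r3c2. So r3c2=4.
Step 3. [r4c3∈{4}] only 4 remains possible at r4c3. So r4c3=4.
Step 4. [r2c2∈{2}] r2c2's peers cover all but 2 ⇒ r2c2=2.
Step 5. [r1c3∈{3}] only 3 remains possible at r1c3 ⇒ r1c3=3.
Step 6. [r1c2∈{1}] only 1 remains possible at r1c2. So r1c2=1.
Step 7. [r2c1∈{3}] r2c1 has the single candidate 3 ⇒ r2c1=3.
Step 8. [r3c3∈{2}] r3c3's peers cover all but 2. So r3c3=2.
Step 9. [r3c1∈{1}] only 1 remains possible at r3c1. So r3c1=1.
Step 10. [r2c4∈{4}] r2c4 is down to just 4, so r2c4=4.
Step 11. [r4c4∈{1}] only 1 remains possible at r4c4, so r4c4=1.

Answer: 4 1 3 2 / 3 2 1 4 / 1 4 2 3 / 2 3 4 1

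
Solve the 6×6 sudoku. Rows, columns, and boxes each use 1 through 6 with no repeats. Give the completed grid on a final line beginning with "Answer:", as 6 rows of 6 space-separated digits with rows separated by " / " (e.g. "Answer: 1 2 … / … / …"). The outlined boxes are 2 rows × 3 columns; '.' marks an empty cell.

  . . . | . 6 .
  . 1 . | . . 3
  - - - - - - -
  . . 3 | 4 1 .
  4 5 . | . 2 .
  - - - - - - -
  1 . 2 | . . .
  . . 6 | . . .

Step 1. [r6c1∈{3,5}] box 5 places 5 nowhere but r6c1 ⇒ r6c1=5.
Step 2. [r4c6∈{6}] r4c6's peers cover all but 6, so r4c6=6.
Step 3. [r5c4∈{3,5,6}] in row 5, 6 fits only at r5c4 ⇒ r5c4=6.
Step 4. [r3c6∈{5}] r3c6's peers cover all but 5, so r3c6=5.
Step 5. [r5c6∈{4}] r5c6 has the single candidate 4, so r5c6=4.
Step 6. [r5c2∈{3}] r5c2 has the single candidate 3 ⇒ r5c2=3.
Step 7. [r2c5∈{4,5}] col 5 places 4 nowhere but r2c5. So r2c5=4.
Step 8. [r3c2∈{2,6}] in col 2, 6 fits only at r3c2, so r3c2=6.
Step 9. [r1c2∈{2,4}] col 2 places 2 nowhere but r1c2 ⇒ r1c2=2.
Step 10. [r6c6∈{1,2}] across col 6, 2 lands solely at r6c6. So r6c6=2.
Step 11. [r2c3∈{5}] only 5 remains possible at r2c3. So r2c3=5.
Step 12. [r6c4∈{1,3}] 1 has one home in row 6: r6c4, so r6c4=1.
Step 13. [r6c5∈{3}] nothing but 3 survives at r6c5. So r6c5=3.
Step 14. [r1c4∈{5}] r1c4's peers cover all but 5. So r1c4=5.
Step 15. [r5c5∈{5}] nothing but 5 survives at r5c5, so r5c5=5.
Step 16. [r3c1∈{2}] r3c1's peers cover all but 2 ⇒ r3c1=2.
Step 17. [r2c1∈{6}] r2c1 is down to just 6 ⇒ r2c1=6.
Step 18. [r4c4∈{3}] only 3 remains possible at r4c4. So r4c4=3.
Step 19. [r4c3∈{1}] r4c3's peers cover all but 1, so r4c3=1.
Step 20. [r1c6∈{1}] only 1 remains possible at r1c6 ⇒ r1c6=1.
Step 21. [r1c1∈{3}] only 3 remains possible at r1c1 ⇒ r1c1=3.
Step 22. [r6c2∈{4}] r6c2 is down to just 4. So r6c2=4.
Step 23. [r1c3∈{4}] r1c3 has the single candidate 4. So r1c3=4.
Step 24. [r2c4∈{2}] only 2 remains possible at r2c4, so r2c4=2.

Answer: 3 2 4 5 6 1 / 6 1 5 2 4 3 / 2 6 3 4 1 5 / 4 5 1 3 2 6 / 1 3 2 6 5 4 / 5 4 6 1 3 2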